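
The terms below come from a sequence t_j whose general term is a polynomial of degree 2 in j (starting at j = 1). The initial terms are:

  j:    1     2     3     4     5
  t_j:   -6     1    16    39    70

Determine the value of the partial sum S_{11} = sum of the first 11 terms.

1st diffs: 7, 15, 23, 31.
2nd diffs: 8, 8, 8 (constant).
So t_j = 4j^2 - 5j - 5.
Continuing: …, 109, 156, 211, 274, …, t_{11} = 424.
Summing j = 1..11 (11 terms) gives 1639.

1639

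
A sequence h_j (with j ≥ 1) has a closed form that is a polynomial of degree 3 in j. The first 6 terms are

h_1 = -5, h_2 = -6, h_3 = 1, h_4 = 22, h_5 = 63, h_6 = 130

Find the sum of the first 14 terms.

1st diffs: -1, 7, 21, 41, 67.
2nd diffs: 8, 14, 20, 26.
3rd diffs: 6, 6, 6 (constant).
Newton forward-difference form: h_j = -5 + (-1)·C(j-1,1) + 8·C(j-1,2) + 6·C(j-1,3).
Continuing: …, 229, 366, 547, 778, …, h_{14} = 2322.
Summing j = 1..14 (14 terms) gives 8757.

8757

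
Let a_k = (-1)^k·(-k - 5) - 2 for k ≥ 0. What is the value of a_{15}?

18

(-1)^15 = -1; -k - 5 at k=15 is -20; so a_{15} = 18.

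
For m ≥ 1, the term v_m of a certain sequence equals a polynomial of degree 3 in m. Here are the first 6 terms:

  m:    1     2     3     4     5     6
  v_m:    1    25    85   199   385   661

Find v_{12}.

5215

1st diffs: 24, 60, 114, 186, 276.
2nd diffs: 36, 54, 72, 90.
3rd diffs: 18, 18, 18 (constant).
Newton forward-difference form: v_m = 1 + 24·C(m-1,1) + 36·C(m-1,2) + 18·C(m-1,3).
At m = 12: m-1 = 11, so v_{12} = 1 + 264 + 1980 + 2970 = 5215.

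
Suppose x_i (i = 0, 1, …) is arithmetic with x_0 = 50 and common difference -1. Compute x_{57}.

-7

x_i = 50 + (i - 0)·(-1).
x_{57} = 50 + 57·(-1) = -7.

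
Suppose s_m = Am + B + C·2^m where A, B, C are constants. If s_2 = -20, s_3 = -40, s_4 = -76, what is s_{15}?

At m = 2, 3, 4: 2A + B + 4C = -20; 3A + B + 8C = -40; 4A + B + 16C = -76.
Subtracting the first from the second: A + 4C = -20.
Subtracting the second from the third: A + 8C = -36.
Solving: C = -4, A = -4, then B = 4.
Hence s_{15} = -4·15 + 4 + (-4)·32768 = -131128.

-131128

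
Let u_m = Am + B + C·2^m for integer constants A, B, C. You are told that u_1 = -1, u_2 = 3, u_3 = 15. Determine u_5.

103

At m = 1, 2, 3: A + B + 2C = -1; 2A + B + 4C = 3; 3A + B + 8C = 15.
Subtracting the first from the second: A + 2C = 4.
Subtracting the second from the third: A + 4C = 12.
Solving: C = 4, A = -4, then B = -5.
So u_m = -4·m + (-5) + 4·2^m; at m=5 this is 103.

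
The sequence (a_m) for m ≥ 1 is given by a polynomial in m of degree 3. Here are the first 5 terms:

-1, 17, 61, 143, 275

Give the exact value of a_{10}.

2105

1st diffs: 18, 44, 82, 132.
2nd diffs: 26, 38, 50.
3rd diffs: 12, 12 (constant).
Newton forward-difference form: a_m = -1 + 18·C(m-1,1) + 26·C(m-1,2) + 12·C(m-1,3).
At m = 10: m-1 = 9, so a_{10} = -1 + 162 + 936 + 1008 = 2105.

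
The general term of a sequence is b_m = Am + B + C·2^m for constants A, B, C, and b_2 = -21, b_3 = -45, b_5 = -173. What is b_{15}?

-163893

The three given values yield: 2A + B + 4C = -21; 3A + B + 8C = -45; 5A + B + 32C = -173.
Subtracting the first from the second: A + 4C = -24.
Subtracting the second from the third: 2A + 24C = -128.
Solving: C = -5, A = -4, then B = 7.
Therefore b_{15} = -60 + 7 + (-5)·32768 = -163893.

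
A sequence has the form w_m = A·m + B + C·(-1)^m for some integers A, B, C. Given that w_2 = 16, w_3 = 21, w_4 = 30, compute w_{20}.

142

The three given values yield: 2A + B + C = 16; 3A + B - C = 21; 4A + B + C = 30.
Subtracting the first from the second: A - 2C = 5.
Subtracting the second from the third: A + 2C = 9.
Solving: C = 1, A = 7, then B = 1.
Therefore w_{20} = 140 + 1 + 1·1 = 142.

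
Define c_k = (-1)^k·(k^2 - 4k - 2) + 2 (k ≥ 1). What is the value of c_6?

12

(-1)^6 = 1; k^2 - 4k - 2 at k=6 is 10; so c_6 = 12.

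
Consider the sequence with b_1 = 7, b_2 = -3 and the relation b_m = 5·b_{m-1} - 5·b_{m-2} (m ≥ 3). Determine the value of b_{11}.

b_3 = -50; b_4 = -235; b_5 = -925; b_6 = -3450; b_7 = -12625; b_8 = -45875; b_9 = -166250; b_{10} = -601875; b_{11} = -2178125.

-2178125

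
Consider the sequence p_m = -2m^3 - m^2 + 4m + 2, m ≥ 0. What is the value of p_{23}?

p_{23} = -2·23^3 - 1·23^2 + 4·23 + 2 = -24769.

-24769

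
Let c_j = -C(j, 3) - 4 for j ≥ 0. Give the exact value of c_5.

-14

C(5, 3) = 10, so c_5 = -14.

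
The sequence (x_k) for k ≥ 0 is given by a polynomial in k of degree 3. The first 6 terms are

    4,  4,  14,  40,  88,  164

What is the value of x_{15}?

3784

1st diffs: 0, 10, 26, 48, 76.
2nd diffs: 10, 16, 22, 28.
3rd diffs: 6, 6, 6 (constant).
Newton forward-difference form: x_k = 4 + 10·C(k,2) + 6·C(k,3).
At k = 15: k = 15, so x_{15} = 4 + 1050 + 2730 = 3784.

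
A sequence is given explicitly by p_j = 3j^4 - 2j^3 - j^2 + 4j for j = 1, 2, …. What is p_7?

6496

p_7 = 3·7^4 - 2·7^3 - 1·7^2 + 4·7 = 6496.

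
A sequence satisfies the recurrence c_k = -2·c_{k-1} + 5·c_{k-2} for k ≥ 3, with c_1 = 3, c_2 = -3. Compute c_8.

Step forward from the initial values:
c_3 = 21; c_4 = -57; c_5 = 219; c_6 = -723; c_7 = 2541; c_8 = -8697.

-8697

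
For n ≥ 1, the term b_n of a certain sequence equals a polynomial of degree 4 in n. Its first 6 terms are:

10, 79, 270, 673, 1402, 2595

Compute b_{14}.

1st diffs: 69, 191, 403, 729, 1193.
2nd diffs: 122, 212, 326, 464.
3rd diffs: 90, 114, 138.
4th diffs: 24, 24 (constant).
So b_n = n^4 + 5n^3 + 6n^2 + n - 3.
Evaluating at n = 14 gives b_{14} = 53323.

53323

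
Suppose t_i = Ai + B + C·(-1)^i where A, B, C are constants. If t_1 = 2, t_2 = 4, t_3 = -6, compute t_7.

-22

At i = 1, 2, 3: A + B - C = 2; 2A + B + C = 4; 3A + B - C = -6.
Subtracting the first from the second: A + 2C = 2.
Subtracting the second from the third: A - 2C = -10.
Solving: C = 3, A = -4, then B = 9.
Hence t_7 = -4·7 + 9 + 3·(-1) = -22.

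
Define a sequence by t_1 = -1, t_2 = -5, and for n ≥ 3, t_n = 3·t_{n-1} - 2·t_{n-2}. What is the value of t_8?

t_3 = -13, t_4 = -29, t_5 = -61, t_6 = -125, t_7 = -253, t_8 = -509.
(Characteristic roots are 2 and 1.)

-509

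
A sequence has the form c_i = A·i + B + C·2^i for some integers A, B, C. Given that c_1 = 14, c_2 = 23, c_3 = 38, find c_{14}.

49199

Write the equations: A + B + 2C = 14; 2A + B + 4C = 23; 3A + B + 8C = 38.
Subtracting the first from the second: A + 2C = 9.
Subtracting the second from the third: A + 4C = 15.
Solving: C = 3, A = 3, then B = 5.
Therefore c_{14} = 42 + 5 + 3·16384 = 49199.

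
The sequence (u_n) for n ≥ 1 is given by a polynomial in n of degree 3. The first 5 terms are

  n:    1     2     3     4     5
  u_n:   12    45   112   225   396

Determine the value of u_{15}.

1st diffs: 33, 67, 113, 171.
2nd diffs: 34, 46, 58.
3rd diffs: 12, 12 (constant).
So u_n = 2n^3 + 5n^2 + 4n + 1.
Evaluating at n = 15 gives u_{15} = 7936.

7936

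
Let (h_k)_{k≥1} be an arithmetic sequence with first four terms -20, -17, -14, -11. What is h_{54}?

139

Common difference d = 3.
h_k = -20 + (k - 1)·3.
h_{54} = -20 + 53·3 = 139.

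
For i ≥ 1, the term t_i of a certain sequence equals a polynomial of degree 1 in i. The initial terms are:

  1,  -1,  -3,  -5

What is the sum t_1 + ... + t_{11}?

1st diffs: -2, -2, -2 (constant).
So t_i = -2i + 3.
Continuing: …, -7, -9, -11, -13, …, t_{11} = -19.
Summing i = 1..11 (11 terms) gives -99.

-99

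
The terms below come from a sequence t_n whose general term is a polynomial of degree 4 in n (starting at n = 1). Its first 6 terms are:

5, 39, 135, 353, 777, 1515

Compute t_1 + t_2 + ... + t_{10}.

27668

1st diffs: 34, 96, 218, 424, 738.
2nd diffs: 62, 122, 206, 314.
3rd diffs: 60, 84, 108.
4th diffs: 24, 24 (constant).
Newton forward-difference form: t_n = 5 + 34·C(n-1,1) + 62·C(n-1,2) + 60·C(n-1,3) + 24·C(n-1,4).
Continuing: 2699, 4485, 7053, 10607.
Summing n = 1..10 (10 terms) gives 27668.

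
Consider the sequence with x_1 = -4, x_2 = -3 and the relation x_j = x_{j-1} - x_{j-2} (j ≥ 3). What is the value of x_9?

Step forward from the initial values:
x_3 = 1;  x_4 = 4;  x_5 = 3;  x_6 = -1;  x_7 = -4;  x_8 = -3;  x_9 = 1.

1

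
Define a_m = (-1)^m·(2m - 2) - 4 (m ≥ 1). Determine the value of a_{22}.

(-1)^22 = 1; 2m - 2 at m=22 is 42; so a_{22} = 38.

38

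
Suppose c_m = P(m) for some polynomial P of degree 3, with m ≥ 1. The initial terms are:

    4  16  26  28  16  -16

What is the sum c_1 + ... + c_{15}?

-7780

1st diffs: 12, 10, 2, -12, -32.
2nd diffs: -2, -8, -14, -20.
3rd diffs: -6, -6, -6 (constant).
So c_m = -m^3 + 5m^2 + 4m - 4.
Continuing: …, -74, -164, -292, -464, …, c_{15} = -2194.
Summing m = 1..15 (15 terms) gives -7780.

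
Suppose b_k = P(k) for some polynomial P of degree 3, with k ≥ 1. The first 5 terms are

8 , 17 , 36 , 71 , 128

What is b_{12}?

1647

1st diffs: 9, 19, 35, 57.
2nd diffs: 10, 16, 22.
3rd diffs: 6, 6 (constant).
So b_k = k^3 - k^2 + 5k + 3.
Evaluating at k = 12 gives b_{12} = 1647.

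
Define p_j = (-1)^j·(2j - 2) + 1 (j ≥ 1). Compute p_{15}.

(-1)^15 = -1; 2j - 2 at j=15 is 28; so p_{15} = -27.

-27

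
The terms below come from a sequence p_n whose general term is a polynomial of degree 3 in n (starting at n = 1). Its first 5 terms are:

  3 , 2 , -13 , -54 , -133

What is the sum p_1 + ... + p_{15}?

1st diffs: -1, -15, -41, -79.
2nd diffs: -14, -26, -38.
3rd diffs: -12, -12 (constant).
So p_n = -2n^3 + 5n^2 - 2n + 2.
Continuing: …, -262, -453, -718, -1069, …, p_{15} = -5653.
Summing n = 1..15 (15 terms) gives -22810.

-22810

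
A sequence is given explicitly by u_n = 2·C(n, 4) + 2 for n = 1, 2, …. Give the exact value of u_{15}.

C(15, 4) = 1365, so u_{15} = 2732.

2732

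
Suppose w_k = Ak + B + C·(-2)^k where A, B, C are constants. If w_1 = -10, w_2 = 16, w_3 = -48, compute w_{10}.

5084

Plug in k = 1, 2, 3: A + B - 2C = -10; 2A + B + 4C = 16; 3A + B - 8C = -48.
Subtracting the first from the second: A + 6C = 26.
Subtracting the second from the third: A - 12C = -64.
Solving: C = 5, A = -4, then B = 4.
So w_k = -4·k + 4 + 5·(-2)^k; at k=10 this is 5084.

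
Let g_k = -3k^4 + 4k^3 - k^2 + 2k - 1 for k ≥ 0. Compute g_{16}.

g_{16} = -3·16^4 + 4·16^3 - 1·16^2 + 2·16 - 1 = -180449.

-180449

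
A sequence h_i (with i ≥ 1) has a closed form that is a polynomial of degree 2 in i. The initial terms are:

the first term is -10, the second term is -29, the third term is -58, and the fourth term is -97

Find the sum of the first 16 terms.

-8040

1st diffs: -19, -29, -39.
2nd diffs: -10, -10 (constant).
Newton forward-difference form: h_i = -10 + (-19)·C(i-1,1) + (-10)·C(i-1,2).
Continuing: …, -146, -205, -274, -353, …, h_{16} = -1345.
Summing i = 1..16 (16 terms) gives -8040.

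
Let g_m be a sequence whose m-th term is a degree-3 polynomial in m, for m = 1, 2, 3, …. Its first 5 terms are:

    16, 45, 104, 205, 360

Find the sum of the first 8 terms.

3460

1st diffs: 29, 59, 101, 155.
2nd diffs: 30, 42, 54.
3rd diffs: 12, 12 (constant).
So g_m = 2m^3 + 3m^2 + 6m + 5.
Continuing: 581, 880, 1269.
Summing m = 1..8 (8 terms) gives 3460.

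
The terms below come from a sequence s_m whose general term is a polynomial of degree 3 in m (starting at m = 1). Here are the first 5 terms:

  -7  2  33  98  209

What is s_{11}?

1st diffs: 9, 31, 65, 111.
2nd diffs: 22, 34, 46.
3rd diffs: 12, 12 (constant).
Newton forward-difference form: s_m = -7 + 9·C(m-1,1) + 22·C(m-1,2) + 12·C(m-1,3).
At m = 11: m-1 = 10, so s_{11} = -7 + 90 + 990 + 1440 = 2513.

2513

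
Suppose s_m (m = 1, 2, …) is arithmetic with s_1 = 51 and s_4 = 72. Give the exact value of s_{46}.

366

Common difference d = (72 - 51) / (4 - 1) = 7.
s_m = 51 + (m - 1)·7.
s_{46} = 51 + 45·7 = 366.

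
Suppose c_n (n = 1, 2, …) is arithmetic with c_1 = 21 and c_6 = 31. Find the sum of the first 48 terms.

Common difference d = (31 - 21) / (6 - 1) = 2.
c_n = 21 + (n - 1)·2.
c_{48} = 115; S = 48·(21 + 115)/2 = 3264.

3264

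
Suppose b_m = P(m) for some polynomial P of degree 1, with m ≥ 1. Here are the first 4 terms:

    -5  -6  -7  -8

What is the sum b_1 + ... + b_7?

1st diffs: -1, -1, -1 (constant).
So b_m = -m - 4.
Continuing: -9, -10, -11.
Summing m = 1..7 (7 terms) gives -56.

-56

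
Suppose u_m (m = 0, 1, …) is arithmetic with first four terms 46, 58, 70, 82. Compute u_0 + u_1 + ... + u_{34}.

Common difference d = 12.
u_m = 46 + (m - 0)·12.
u_{34} = 454; S = 35·(46 + 454)/2 = 8750.

8750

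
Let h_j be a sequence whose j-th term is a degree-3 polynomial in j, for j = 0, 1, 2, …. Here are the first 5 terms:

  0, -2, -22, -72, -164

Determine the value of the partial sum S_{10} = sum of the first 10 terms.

1st diffs: -2, -20, -50, -92.
2nd diffs: -18, -30, -42.
3rd diffs: -12, -12 (constant).
So h_j = -2j^3 - 3j^2 + 3j.
Continuing: …, -310, -522, -812, -1192, …, h_9 = -1674.
Summing j = 0..9 (10 terms) gives -4770.

-4770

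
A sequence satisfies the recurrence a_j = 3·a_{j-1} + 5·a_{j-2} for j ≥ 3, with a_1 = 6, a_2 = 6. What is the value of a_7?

a_3 = 48; a_4 = 174; a_5 = 762; a_6 = 3156; a_7 = 13278.

13278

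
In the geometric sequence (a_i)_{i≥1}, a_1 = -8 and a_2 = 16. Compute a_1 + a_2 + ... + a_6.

168

Common ratio r = -2.
a_i = (-8)·(-2)^(i-1).
S = (-8)·((-2)^6 - 1)/(-2 - 1) = (-8)·(64 - 1)/(-3) = 168.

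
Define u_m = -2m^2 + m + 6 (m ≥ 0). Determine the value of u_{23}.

u_{23} = -2·23^2 + 1·23 + 6 = -1029.

-1029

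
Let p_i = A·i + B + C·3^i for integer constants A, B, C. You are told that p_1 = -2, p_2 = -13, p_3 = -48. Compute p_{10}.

Write the equations: A + B + 3C = -2; 2A + B + 9C = -13; 3A + B + 27C = -48.
Subtracting the first from the second: A + 6C = -11.
Subtracting the second from the third: A + 18C = -35.
Solving: C = -2, A = 1, then B = 3.
So p_i = 1·i + 3 + (-2)·3^i; at i=10 this is -118085.

-118085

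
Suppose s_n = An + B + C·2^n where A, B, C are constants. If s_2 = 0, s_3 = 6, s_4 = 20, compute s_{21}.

4194258

At n = 2, 3, 4: 2A + B + 4C = 0; 3A + B + 8C = 6; 4A + B + 16C = 20.
Subtracting the first from the second: A + 4C = 6.
Subtracting the second from the third: A + 8C = 14.
Solving: C = 2, A = -2, then B = -4.
Therefore s_{21} = -42 + (-4) + 2·2097152 = 4194258.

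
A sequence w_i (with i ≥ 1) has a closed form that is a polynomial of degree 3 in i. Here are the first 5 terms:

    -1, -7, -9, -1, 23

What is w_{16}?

1st diffs: -6, -2, 8, 24.
2nd diffs: 4, 10, 16.
3rd diffs: 6, 6 (constant).
So w_i = i^3 - 4i^2 - i + 3.
Evaluating at i = 16 gives w_{16} = 3059.

3059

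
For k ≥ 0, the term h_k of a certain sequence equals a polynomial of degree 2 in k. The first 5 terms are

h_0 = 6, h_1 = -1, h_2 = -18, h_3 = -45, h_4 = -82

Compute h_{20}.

-2034

1st diffs: -7, -17, -27, -37.
2nd diffs: -10, -10, -10 (constant).
Newton forward-difference form: h_k = 6 + (-7)·C(k,1) + (-10)·C(k,2).
At k = 20: k = 20, so h_{20} = 6 - 140 - 1900 = -2034.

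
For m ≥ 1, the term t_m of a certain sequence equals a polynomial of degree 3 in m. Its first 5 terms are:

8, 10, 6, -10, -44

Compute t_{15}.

-2694

1st diffs: 2, -4, -16, -34.
2nd diffs: -6, -12, -18.
3rd diffs: -6, -6 (constant).
Newton forward-difference form: t_m = 8 + 2·C(m-1,1) + (-6)·C(m-1,2) + (-6)·C(m-1,3).
At m = 15: m-1 = 14, so t_{15} = 8 + 28 - 546 - 2184 = -2694.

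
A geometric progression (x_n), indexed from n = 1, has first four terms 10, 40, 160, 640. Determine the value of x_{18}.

171798691840

Common ratio r = 4.
x_n = 10·4^(n-1).
x_{18} = 10·4^17 = 171798691840.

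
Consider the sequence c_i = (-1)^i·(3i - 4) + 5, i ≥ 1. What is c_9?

(-1)^9 = -1; 3i - 4 at i=9 is 23; so c_9 = -18.

-18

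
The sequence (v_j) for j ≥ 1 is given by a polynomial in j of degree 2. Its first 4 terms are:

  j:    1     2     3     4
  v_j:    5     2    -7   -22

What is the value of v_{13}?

1st diffs: -3, -9, -15.
2nd diffs: -6, -6 (constant).
So v_j = -3j^2 + 6j + 2.
Evaluating at j = 13 gives v_{13} = -427.

-427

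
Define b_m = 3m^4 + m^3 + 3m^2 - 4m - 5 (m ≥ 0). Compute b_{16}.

b_{16} = 3·16^4 + 1·16^3 + 3·16^2 - 4·16 - 5 = 201403.

201403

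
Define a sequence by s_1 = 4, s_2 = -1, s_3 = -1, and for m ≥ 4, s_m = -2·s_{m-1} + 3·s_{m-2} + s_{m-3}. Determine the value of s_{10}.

Compute successive terms:
s_4 = 3  s_5 = -10  s_6 = 28  s_7 = -83  s_8 = 240  s_9 = -701  s_{10} = 2039.

2039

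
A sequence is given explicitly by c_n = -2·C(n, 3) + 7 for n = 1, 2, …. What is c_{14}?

-721

C(14, 3) = 364, so c_{14} = -721.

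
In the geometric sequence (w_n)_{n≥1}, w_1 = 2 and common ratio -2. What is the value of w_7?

w_n = 2·(-2)^(n-1).
w_7 = 2·(-2)^6 = 128.

128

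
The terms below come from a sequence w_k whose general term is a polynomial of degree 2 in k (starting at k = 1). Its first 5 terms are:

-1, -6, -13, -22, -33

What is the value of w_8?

-78

1st diffs: -5, -7, -9, -11.
2nd diffs: -2, -2, -2 (constant).
Newton forward-difference form: w_k = -1 + (-5)·C(k-1,1) + (-2)·C(k-1,2).
At k = 8: k-1 = 7, so w_8 = -1 - 35 - 42 = -78.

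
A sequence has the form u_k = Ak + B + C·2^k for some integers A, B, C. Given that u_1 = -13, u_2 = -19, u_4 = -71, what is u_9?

-2531

Plug in k = 1, 2, 4: A + B + 2C = -13; 2A + B + 4C = -19; 4A + B + 16C = -71.
Subtracting the first from the second: A + 2C = -6.
Subtracting the second from the third: 2A + 12C = -52.
Solving: C = -5, A = 4, then B = -7.
Hence u_9 = 4·9 + (-7) + (-5)·512 = -2531.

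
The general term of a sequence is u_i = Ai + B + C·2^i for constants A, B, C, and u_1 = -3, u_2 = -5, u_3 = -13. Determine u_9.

The three given values yield: A + B + 2C = -3; 2A + B + 4C = -5; 3A + B + 8C = -13.
Subtracting the first from the second: A + 2C = -2.
Subtracting the second from the third: A + 4C = -8.
Solving: C = -3, A = 4, then B = -1.
So u_i = 4·i + (-1) + (-3)·2^i; at i=9 this is -1501.

-1501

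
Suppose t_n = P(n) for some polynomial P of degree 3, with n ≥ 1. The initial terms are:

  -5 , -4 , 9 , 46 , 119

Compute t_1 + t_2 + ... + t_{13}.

1st diffs: 1, 13, 37, 73.
2nd diffs: 12, 24, 36.
3rd diffs: 12, 12 (constant).
So t_n = 2n^3 - 6n^2 + 5n - 6.
Continuing: …, 240, 421, 674, 1011, …, t_{13} = 3439.
Summing n = 1..13 (13 terms) gives 12025.

12025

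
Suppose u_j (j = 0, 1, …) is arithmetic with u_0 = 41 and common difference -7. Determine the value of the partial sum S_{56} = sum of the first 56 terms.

u_j = 41 + (j - 0)·(-7).
u_{55} = -344; S = 56·(41 + (-344))/2 = -8484.

-8484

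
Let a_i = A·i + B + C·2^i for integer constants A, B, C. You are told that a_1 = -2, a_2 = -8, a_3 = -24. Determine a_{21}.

Plug in i = 1, 2, 3: A + B + 2C = -2; 2A + B + 4C = -8; 3A + B + 8C = -24.
Subtracting the first from the second: A + 2C = -6.
Subtracting the second from the third: A + 4C = -16.
Solving: C = -5, A = 4, then B = 4.
Hence a_{21} = 4·21 + 4 + (-5)·2097152 = -10485672.

-10485672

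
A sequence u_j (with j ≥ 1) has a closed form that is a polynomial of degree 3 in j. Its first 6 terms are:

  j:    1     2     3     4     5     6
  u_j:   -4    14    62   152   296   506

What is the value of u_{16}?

1st diffs: 18, 48, 90, 144, 210.
2nd diffs: 30, 42, 54, 66.
3rd diffs: 12, 12, 12 (constant).
Newton forward-difference form: u_j = -4 + 18·C(j-1,1) + 30·C(j-1,2) + 12·C(j-1,3).
At j = 16: j-1 = 15, so u_{16} = -4 + 270 + 3150 + 5460 = 8876.

8876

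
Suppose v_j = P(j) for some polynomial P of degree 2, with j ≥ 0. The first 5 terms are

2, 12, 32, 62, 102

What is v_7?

282

1st diffs: 10, 20, 30, 40.
2nd diffs: 10, 10, 10 (constant).
So v_j = 5j^2 + 5j + 2.
Evaluating at j = 7 gives v_7 = 282.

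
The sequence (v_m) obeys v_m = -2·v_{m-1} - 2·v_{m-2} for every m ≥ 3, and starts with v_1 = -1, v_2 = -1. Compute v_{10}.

Compute successive terms:
v_3 = 4; v_4 = -6; v_5 = 4; v_6 = 4; v_7 = -16; v_8 = 24; v_9 = -16; v_{10} = -16.

-16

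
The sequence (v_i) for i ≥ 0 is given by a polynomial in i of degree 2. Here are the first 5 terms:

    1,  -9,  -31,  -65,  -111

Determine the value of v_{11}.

1st diffs: -10, -22, -34, -46.
2nd diffs: -12, -12, -12 (constant).
So v_i = -6i^2 - 4i + 1.
Evaluating at i = 11 gives v_{11} = -769.

-769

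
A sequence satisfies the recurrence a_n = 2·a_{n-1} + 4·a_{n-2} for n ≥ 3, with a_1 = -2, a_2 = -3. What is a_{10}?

-47616

Compute successive terms:
a_3 = -14; a_4 = -40; a_5 = -136; a_6 = -432; a_7 = -1408; a_8 = -4544; a_9 = -14720; a_{10} = -47616.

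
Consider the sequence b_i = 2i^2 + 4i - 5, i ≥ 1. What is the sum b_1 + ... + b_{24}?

Over i = 1..24: Σi = 300, Σi² = 4900.
Total = (2)·4900 + (4)·300 + (-5)·24 = 10880.

10880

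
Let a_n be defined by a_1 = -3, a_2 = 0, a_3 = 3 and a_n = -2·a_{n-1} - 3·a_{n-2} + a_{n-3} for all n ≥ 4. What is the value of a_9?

6

a_4 = -9;  a_5 = 9;  a_6 = 12;  a_7 = -60;  a_8 = 93;  a_9 = 6.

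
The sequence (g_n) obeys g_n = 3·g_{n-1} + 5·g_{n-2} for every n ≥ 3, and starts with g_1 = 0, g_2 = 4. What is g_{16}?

Step forward from the initial values:
g_3 = 12;  g_4 = 56;  g_5 = 228;  …;  g_{13} = 21909888;  g_{14} = 91859044;  g_{15} = 385126572;  g_{16} = 1614674936.

1614674936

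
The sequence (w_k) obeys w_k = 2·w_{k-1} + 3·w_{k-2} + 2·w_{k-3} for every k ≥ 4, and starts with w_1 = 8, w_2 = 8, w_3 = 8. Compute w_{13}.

1513496

w_4 = 56;  w_5 = 152;  w_6 = 488;  w_7 = 1544;  w_8 = 4856;  w_9 = 15320;  w_{10} = 48296;  w_{11} = 152264;  w_{12} = 480056;  w_{13} = 1513496.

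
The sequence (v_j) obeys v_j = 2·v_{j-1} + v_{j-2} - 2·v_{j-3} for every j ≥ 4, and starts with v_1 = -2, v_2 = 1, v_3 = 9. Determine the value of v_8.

463

Iterate the recurrence:
v_4 = 23, v_5 = 53, v_6 = 111, v_7 = 229, v_8 = 463.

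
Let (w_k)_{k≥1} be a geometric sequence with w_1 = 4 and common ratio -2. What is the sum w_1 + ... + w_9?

684

w_k = 4·(-2)^(k-1).
S = 4·((-2)^9 - 1)/(-2 - 1) = 4·(-512 - 1)/(-3) = 684.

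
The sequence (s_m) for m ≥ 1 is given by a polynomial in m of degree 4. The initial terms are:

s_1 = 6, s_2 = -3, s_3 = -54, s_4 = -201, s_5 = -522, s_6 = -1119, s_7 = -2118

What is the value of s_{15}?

1st diffs: -9, -51, -147, -321, -597, -999.
2nd diffs: -42, -96, -174, -276, -402.
3rd diffs: -54, -78, -102, -126.
4th diffs: -24, -24, -24 (constant).
Newton forward-difference form: s_m = 6 + (-9)·C(m-1,1) + (-42)·C(m-1,2) + (-54)·C(m-1,3) + (-24)·C(m-1,4).
At m = 15: m-1 = 14, so s_{15} = 6 - 126 - 3822 - 19656 - 24024 = -47622.

-47622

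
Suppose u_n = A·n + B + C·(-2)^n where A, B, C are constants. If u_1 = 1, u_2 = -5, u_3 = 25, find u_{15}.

65617

Plug in n = 1, 2, 3: A + B - 2C = 1; 2A + B + 4C = -5; 3A + B - 8C = 25.
Subtracting the first from the second: A + 6C = -6.
Subtracting the second from the third: A - 12C = 30.
Solving: C = -2, A = 6, then B = -9.
So u_n = 6·n + (-9) + (-2)·(-2)^n; at n=15 this is 65617.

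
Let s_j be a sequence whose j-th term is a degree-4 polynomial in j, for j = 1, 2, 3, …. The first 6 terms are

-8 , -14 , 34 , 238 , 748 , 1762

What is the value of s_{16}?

117502

1st diffs: -6, 48, 204, 510, 1014.
2nd diffs: 54, 156, 306, 504.
3rd diffs: 102, 150, 198.
4th diffs: 48, 48 (constant).
So s_j = 2j^4 - 3j^3 - 5j^2 - 2.
Evaluating at j = 16 gives s_{16} = 117502.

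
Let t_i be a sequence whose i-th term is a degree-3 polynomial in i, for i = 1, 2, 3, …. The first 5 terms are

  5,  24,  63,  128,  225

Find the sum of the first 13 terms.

11557

1st diffs: 19, 39, 65, 97.
2nd diffs: 20, 26, 32.
3rd diffs: 6, 6 (constant).
So t_i = i^3 + 4i^2.
Continuing: …, 360, 539, 768, 1053, …, t_{13} = 2873.
Summing i = 1..13 (13 terms) gives 11557.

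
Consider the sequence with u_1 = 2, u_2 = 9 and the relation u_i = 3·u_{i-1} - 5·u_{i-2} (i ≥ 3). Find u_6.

Compute successive terms:
u_3 = 17;  u_4 = 6;  u_5 = -67;  u_6 = -231.

-231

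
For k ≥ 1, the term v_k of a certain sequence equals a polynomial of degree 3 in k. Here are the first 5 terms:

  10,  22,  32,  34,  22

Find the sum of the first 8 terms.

1st diffs: 12, 10, 2, -12.
2nd diffs: -2, -8, -14.
3rd diffs: -6, -6 (constant).
Newton forward-difference form: v_k = 10 + 12·C(k-1,1) + (-2)·C(k-1,2) + (-6)·C(k-1,3).
Continuing: -10, -68, -158.
Summing k = 1..8 (8 terms) gives -116.

-116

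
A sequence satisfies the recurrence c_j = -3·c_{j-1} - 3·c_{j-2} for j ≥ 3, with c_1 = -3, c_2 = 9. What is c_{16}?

Step forward from the initial values:
c_3 = -18, c_4 = 27, c_5 = -27, …, c_{13} = -2187, c_{14} = 6561, c_{15} = -13122, c_{16} = 19683.

19683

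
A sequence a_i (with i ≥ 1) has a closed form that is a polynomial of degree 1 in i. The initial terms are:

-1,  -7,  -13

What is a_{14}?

-79

1st diffs: -6, -6 (constant).
So a_i = -6i + 5.
Evaluating at i = 14 gives a_{14} = -79.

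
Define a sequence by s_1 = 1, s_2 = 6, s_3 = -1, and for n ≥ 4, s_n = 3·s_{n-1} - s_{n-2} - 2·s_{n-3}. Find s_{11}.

-6676

Step forward from the initial values:
s_4 = -11  s_5 = -44  s_6 = -119  s_7 = -291  s_8 = -666  s_9 = -1469  s_{10} = -3159  s_{11} = -6676.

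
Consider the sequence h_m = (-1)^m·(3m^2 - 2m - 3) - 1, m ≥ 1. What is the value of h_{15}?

(-1)^15 = -1; 3m^2 - 2m - 3 at m=15 is 642; so h_{15} = -643.

-643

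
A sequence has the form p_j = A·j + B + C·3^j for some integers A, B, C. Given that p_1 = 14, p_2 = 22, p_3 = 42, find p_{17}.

Plug in j = 1, 2, 3: A + B + 3C = 14; 2A + B + 9C = 22; 3A + B + 27C = 42.
Subtracting the first from the second: A + 6C = 8.
Subtracting the second from the third: A + 18C = 20.
Solving: C = 1, A = 2, then B = 9.
Therefore p_{17} = 34 + 9 + 1·129140163 = 129140206.

129140206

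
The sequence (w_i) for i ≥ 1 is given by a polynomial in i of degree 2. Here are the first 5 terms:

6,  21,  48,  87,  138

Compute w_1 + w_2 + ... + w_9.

1st diffs: 15, 27, 39, 51.
2nd diffs: 12, 12, 12 (constant).
Newton forward-difference form: w_i = 6 + 15·C(i-1,1) + 12·C(i-1,2).
Continuing: 201, 276, 363, 462.
Summing i = 1..9 (9 terms) gives 1602.

1602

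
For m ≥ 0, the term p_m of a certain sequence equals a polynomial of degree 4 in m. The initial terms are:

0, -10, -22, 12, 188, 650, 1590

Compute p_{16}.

113840

1st diffs: -10, -12, 34, 176, 462, 940.
2nd diffs: -2, 46, 142, 286, 478.
3rd diffs: 48, 96, 144, 192.
4th diffs: 48, 48, 48 (constant).
Newton forward-difference form: p_m = (-10)·C(m,1) + (-2)·C(m,2) + 48·C(m,3) + 48·C(m,4).
At m = 16: m = 16, so p_{16} = -160 - 240 + 26880 + 87360 = 113840.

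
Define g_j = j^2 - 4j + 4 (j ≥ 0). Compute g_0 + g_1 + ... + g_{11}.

Over j = 0..11: Σj = 66, Σj² = 506.
Total = (1)·506 + (-4)·66 + (4)·12 = 290.

290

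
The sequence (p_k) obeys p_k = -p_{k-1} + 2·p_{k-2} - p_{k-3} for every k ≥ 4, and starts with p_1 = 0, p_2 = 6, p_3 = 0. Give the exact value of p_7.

p_4 = 12; p_5 = -18; p_6 = 42; p_7 = -90.

-90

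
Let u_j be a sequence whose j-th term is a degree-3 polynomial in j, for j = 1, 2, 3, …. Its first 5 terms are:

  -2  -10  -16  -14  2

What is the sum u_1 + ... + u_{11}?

1848

1st diffs: -8, -6, 2, 16.
2nd diffs: 2, 8, 14.
3rd diffs: 6, 6 (constant).
So u_j = j^3 - 5j^2 + 2.
Continuing: …, 38, 100, 194, 326, …, u_{11} = 728.
Summing j = 1..11 (11 terms) gives 1848.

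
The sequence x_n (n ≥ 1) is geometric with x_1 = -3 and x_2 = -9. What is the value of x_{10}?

Common ratio r = 3.
x_n = (-3)·3^(n-1).
x_{10} = (-3)·3^9 = -59049.

-59049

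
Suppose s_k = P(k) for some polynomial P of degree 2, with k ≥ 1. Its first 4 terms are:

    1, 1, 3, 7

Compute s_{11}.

91

1st diffs: 0, 2, 4.
2nd diffs: 2, 2 (constant).
Newton forward-difference form: s_k = 1 + 2·C(k-1,2).
At k = 11: k-1 = 10, so s_{11} = 1 + 90 = 91.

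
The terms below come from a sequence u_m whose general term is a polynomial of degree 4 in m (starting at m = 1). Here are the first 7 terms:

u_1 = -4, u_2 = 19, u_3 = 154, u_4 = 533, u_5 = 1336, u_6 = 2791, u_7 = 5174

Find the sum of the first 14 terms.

1st diffs: 23, 135, 379, 803, 1455, 2383.
2nd diffs: 112, 244, 424, 652, 928.
3rd diffs: 132, 180, 228, 276.
4th diffs: 48, 48, 48 (constant).
Newton forward-difference form: u_m = -4 + 23·C(m-1,1) + 112·C(m-1,2) + 132·C(m-1,3) + 48·C(m-1,4).
Continuing: …, 8809, 14068, 21371, 31186, …, u_{14} = 81103.
Summing m = 1..14 (14 terms) gives 271033.

271033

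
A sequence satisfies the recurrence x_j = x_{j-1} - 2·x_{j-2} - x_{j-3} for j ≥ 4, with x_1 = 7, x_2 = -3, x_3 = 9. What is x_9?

Compute successive terms:
x_4 = 8, x_5 = -7, x_6 = -32, x_7 = -26, x_8 = 45, x_9 = 129.

129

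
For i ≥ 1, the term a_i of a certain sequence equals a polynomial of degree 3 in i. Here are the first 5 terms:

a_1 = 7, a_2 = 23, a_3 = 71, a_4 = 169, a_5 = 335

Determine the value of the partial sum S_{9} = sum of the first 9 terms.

1st diffs: 16, 48, 98, 166.
2nd diffs: 32, 50, 68.
3rd diffs: 18, 18 (constant).
Newton forward-difference form: a_i = 7 + 16·C(i-1,1) + 32·C(i-1,2) + 18·C(i-1,3).
Continuing: 587, 943, 1421, 2039.
Summing i = 1..9 (9 terms) gives 5595.

5595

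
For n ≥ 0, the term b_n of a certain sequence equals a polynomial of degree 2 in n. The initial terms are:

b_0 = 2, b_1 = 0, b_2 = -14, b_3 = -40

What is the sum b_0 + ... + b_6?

-448

1st diffs: -2, -14, -26.
2nd diffs: -12, -12 (constant).
So b_n = -6n^2 + 4n + 2.
Continuing: -78, -128, -190.
Summing n = 0..6 (7 terms) gives -448.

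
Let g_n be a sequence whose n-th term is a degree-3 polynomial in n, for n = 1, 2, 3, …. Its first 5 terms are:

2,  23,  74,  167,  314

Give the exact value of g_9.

1st diffs: 21, 51, 93, 147.
2nd diffs: 30, 42, 54.
3rd diffs: 12, 12 (constant).
Newton forward-difference form: g_n = 2 + 21·C(n-1,1) + 30·C(n-1,2) + 12·C(n-1,3).
At n = 9: n-1 = 8, so g_9 = 2 + 168 + 840 + 672 = 1682.

1682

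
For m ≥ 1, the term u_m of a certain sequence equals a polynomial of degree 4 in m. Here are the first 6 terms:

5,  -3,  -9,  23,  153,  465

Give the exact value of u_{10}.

6053

1st diffs: -8, -6, 32, 130, 312.
2nd diffs: 2, 38, 98, 182.
3rd diffs: 36, 60, 84.
4th diffs: 24, 24 (constant).
So u_m = m^4 - 4m^3 + 5m + 3.
Evaluating at m = 10 gives u_{10} = 6053.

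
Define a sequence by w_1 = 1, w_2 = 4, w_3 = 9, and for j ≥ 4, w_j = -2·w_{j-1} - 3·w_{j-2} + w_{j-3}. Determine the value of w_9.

Applying the relation repeatedly:
w_4 = -29;  w_5 = 35;  w_6 = 26;  w_7 = -186;  w_8 = 329;  w_9 = -74.

-74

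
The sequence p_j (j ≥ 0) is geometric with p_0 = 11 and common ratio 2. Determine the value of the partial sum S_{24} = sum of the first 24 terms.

184549365

p_j = 11·2^(j-0).
S = 11·(2^24 - 1)/(2 - 1) = 11·(16777216 - 1)/(1) = 184549365.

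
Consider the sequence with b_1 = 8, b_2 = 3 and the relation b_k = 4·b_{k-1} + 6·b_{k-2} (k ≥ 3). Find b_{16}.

Step forward from the initial values:
b_3 = 60  b_4 = 258  b_5 = 1392  …  b_{13} = 696480000  b_{14} = 3595422912  b_{15} = 18560571648  b_{16} = 95814824064.

95814824064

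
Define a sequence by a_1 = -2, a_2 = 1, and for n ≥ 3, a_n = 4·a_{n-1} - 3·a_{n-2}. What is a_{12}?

a_3 = 10; a_4 = 37; a_5 = 118; a_6 = 361; a_7 = 1090; a_8 = 3277; a_9 = 9838; a_{10} = 29521; a_{11} = 88570; a_{12} = 265717.
(Characteristic roots are 3 and 1.)

265717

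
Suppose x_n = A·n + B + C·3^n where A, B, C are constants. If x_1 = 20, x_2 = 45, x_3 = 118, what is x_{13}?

6377312

At n = 1, 2, 3: A + B + 3C = 20; 2A + B + 9C = 45; 3A + B + 27C = 118.
Subtracting the first from the second: A + 6C = 25.
Subtracting the second from the third: A + 18C = 73.
Solving: C = 4, A = 1, then B = 7.
Therefore x_{13} = 13 + 7 + 4·1594323 = 6377312.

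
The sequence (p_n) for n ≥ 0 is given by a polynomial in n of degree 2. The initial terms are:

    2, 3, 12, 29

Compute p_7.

177

1st diffs: 1, 9, 17.
2nd diffs: 8, 8 (constant).
Newton forward-difference form: p_n = 2 + 1·C(n,1) + 8·C(n,2).
At n = 7: n = 7, so p_7 = 2 + 7 + 168 = 177.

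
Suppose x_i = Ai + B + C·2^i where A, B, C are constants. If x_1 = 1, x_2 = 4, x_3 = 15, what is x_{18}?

At i = 1, 2, 3: A + B + 2C = 1; 2A + B + 4C = 4; 3A + B + 8C = 15.
Subtracting the first from the second: A + 2C = 3.
Subtracting the second from the third: A + 4C = 11.
Solving: C = 4, A = -5, then B = -2.
So x_i = -5·i + (-2) + 4·2^i; at i=18 this is 1048484.

1048484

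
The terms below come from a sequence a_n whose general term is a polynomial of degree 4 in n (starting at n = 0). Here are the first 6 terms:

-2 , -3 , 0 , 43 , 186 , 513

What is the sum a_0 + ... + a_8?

1st diffs: -1, 3, 43, 143, 327.
2nd diffs: 4, 40, 100, 184.
3rd diffs: 36, 60, 84.
4th diffs: 24, 24 (constant).
Newton forward-difference form: a_n = -2 + (-1)·C(n,1) + 4·C(n,2) + 36·C(n,3) + 24·C(n,4).
Continuing: 1132, 2175, 3798.
Summing n = 0..8 (9 terms) gives 7842.

7842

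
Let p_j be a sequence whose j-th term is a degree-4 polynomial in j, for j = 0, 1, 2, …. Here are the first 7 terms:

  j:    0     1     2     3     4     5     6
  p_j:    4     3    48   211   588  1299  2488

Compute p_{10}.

1st diffs: -1, 45, 163, 377, 711, 1189.
2nd diffs: 46, 118, 214, 334, 478.
3rd diffs: 72, 96, 120, 144.
4th diffs: 24, 24, 24 (constant).
Newton forward-difference form: p_j = 4 + (-1)·C(j,1) + 46·C(j,2) + 72·C(j,3) + 24·C(j,4).
At j = 10: j = 10, so p_{10} = 4 - 10 + 2070 + 8640 + 5040 = 15744.

15744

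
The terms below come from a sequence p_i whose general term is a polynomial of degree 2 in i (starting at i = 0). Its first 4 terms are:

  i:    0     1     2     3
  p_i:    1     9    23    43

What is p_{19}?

1179

1st diffs: 8, 14, 20.
2nd diffs: 6, 6 (constant).
Newton forward-difference form: p_i = 1 + 8·C(i,1) + 6·C(i,2).
At i = 19: i = 19, so p_{19} = 1 + 152 + 1026 = 1179.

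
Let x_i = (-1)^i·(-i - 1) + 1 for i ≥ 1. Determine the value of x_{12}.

(-1)^12 = 1; -i - 1 at i=12 is -13; so x_{12} = -12.

-12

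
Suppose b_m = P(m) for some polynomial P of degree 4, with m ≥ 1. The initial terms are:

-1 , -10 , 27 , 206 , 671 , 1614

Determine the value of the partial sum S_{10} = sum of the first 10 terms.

1st diffs: -9, 37, 179, 465, 943.
2nd diffs: 46, 142, 286, 478.
3rd diffs: 96, 144, 192.
4th diffs: 48, 48 (constant).
Newton forward-difference form: b_m = -1 + (-9)·C(m-1,1) + 46·C(m-1,2) + 96·C(m-1,3) + 48·C(m-1,4).
Continuing: 3275, 5942, 9951, 15686.
Summing m = 1..10 (10 terms) gives 37361.

37361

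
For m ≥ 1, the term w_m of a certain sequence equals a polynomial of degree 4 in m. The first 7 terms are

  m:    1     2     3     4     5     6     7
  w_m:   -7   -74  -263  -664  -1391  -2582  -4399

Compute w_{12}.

1st diffs: -67, -189, -401, -727, -1191, -1817.
2nd diffs: -122, -212, -326, -464, -626.
3rd diffs: -90, -114, -138, -162.
4th diffs: -24, -24, -24 (constant).
So w_m = -m^4 - 5m^3 - 6m^2 + m + 4.
Evaluating at m = 12 gives w_{12} = -30224.

-30224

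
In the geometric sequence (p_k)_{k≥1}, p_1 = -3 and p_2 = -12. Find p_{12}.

Common ratio r = 4.
p_k = (-3)·4^(k-1).
p_{12} = (-3)·4^11 = -12582912.

-12582912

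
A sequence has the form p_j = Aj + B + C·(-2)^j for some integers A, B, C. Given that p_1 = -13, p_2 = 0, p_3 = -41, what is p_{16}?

Write the equations: A + B - 2C = -13; 2A + B + 4C = 0; 3A + B - 8C = -41.
Subtracting the first from the second: A + 6C = 13.
Subtracting the second from the third: A - 12C = -41.
Solving: C = 3, A = -5, then B = -2.
Therefore p_{16} = -80 + (-2) + 3·65536 = 196526.

196526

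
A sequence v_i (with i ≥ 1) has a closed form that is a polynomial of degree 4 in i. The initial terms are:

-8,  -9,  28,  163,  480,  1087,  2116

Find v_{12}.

1st diffs: -1, 37, 135, 317, 607, 1029.
2nd diffs: 38, 98, 182, 290, 422.
3rd diffs: 60, 84, 108, 132.
4th diffs: 24, 24, 24 (constant).
Newton forward-difference form: v_i = -8 + (-1)·C(i-1,1) + 38·C(i-1,2) + 60·C(i-1,3) + 24·C(i-1,4).
At i = 12: i-1 = 11, so v_{12} = -8 - 11 + 2090 + 9900 + 7920 = 19891.

19891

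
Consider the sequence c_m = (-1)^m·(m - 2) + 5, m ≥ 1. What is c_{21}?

-14

(-1)^21 = -1; m - 2 at m=21 is 19; so c_{21} = -14.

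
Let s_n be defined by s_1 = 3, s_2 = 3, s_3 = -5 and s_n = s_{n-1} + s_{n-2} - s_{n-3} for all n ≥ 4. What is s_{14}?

s_4 = -5, s_5 = -13, s_6 = -13, …, s_{11} = -37, s_{12} = -37, s_{13} = -45, s_{14} = -45.

-45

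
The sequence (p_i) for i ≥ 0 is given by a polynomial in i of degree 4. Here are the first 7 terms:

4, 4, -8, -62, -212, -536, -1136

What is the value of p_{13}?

-26672

1st diffs: 0, -12, -54, -150, -324, -600.
2nd diffs: -12, -42, -96, -174, -276.
3rd diffs: -30, -54, -78, -102.
4th diffs: -24, -24, -24 (constant).
So p_i = -i^4 + i^3 - 2i^2 + 2i + 4.
Evaluating at i = 13 gives p_{13} = -26672.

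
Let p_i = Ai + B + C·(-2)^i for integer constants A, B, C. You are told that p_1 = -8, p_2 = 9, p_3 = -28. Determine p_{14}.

Write the equations: A + B - 2C = -8; 2A + B + 4C = 9; 3A + B - 8C = -28.
Subtracting the first from the second: A + 6C = 17.
Subtracting the second from the third: A - 12C = -37.
Solving: C = 3, A = -1, then B = -1.
So p_i = -1·i + (-1) + 3·(-2)^i; at i=14 this is 49137.

49137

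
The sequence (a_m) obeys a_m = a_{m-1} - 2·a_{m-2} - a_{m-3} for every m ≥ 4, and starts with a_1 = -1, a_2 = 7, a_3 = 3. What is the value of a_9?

-9

Iterate the recurrence:
a_4 = -10;  a_5 = -23;  a_6 = -6;  a_7 = 50;  a_8 = 85;  a_9 = -9.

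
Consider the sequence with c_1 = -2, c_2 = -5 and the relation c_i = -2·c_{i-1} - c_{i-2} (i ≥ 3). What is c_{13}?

82

Step forward from the initial values:
c_3 = 12, c_4 = -19, c_5 = 26, …, c_{10} = -61, c_{11} = 68, c_{12} = -75, c_{13} = 82.
(Characteristic roots are -1 and -1.)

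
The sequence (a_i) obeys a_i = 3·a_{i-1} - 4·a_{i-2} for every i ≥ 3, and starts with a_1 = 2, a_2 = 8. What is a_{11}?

Iterate the recurrence:
a_3 = 16; a_4 = 16; a_5 = -16; a_6 = -112; a_7 = -272; a_8 = -368; a_9 = -16; a_{10} = 1424; a_{11} = 4336.

4336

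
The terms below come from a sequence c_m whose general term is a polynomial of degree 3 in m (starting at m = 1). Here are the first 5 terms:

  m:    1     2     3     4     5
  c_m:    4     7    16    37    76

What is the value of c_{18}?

4951

1st diffs: 3, 9, 21, 39.
2nd diffs: 6, 12, 18.
3rd diffs: 6, 6 (constant).
Newton forward-difference form: c_m = 4 + 3·C(m-1,1) + 6·C(m-1,2) + 6·C(m-1,3).
At m = 18: m-1 = 17, so c_{18} = 4 + 51 + 816 + 4080 = 4951.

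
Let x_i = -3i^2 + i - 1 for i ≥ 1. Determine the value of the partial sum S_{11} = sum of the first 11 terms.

Over i = 1..11: Σi = 66, Σi² = 506.
Total = (-3)·506 + (1)·66 + (-1)·11 = -1463.

-1463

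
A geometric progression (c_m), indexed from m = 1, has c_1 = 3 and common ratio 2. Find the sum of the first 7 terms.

c_m = 3·2^(m-1).
S = 3·(2^7 - 1)/(2 - 1) = 3·(128 - 1)/(1) = 381.

381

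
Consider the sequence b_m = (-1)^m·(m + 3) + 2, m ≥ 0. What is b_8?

(-1)^8 = 1; m + 3 at m=8 is 11; so b_8 = 13.

13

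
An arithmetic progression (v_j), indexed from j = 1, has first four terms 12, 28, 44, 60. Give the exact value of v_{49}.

780

Common difference d = 16.
v_j = 12 + (j - 1)·16.
v_{49} = 12 + 48·16 = 780.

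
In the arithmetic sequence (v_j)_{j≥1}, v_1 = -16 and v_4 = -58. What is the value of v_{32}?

-450

Common difference d = (-58 - (-16)) / (4 - 1) = -14.
v_j = -16 + (j - 1)·(-14).
v_{32} = -16 + 31·(-14) = -450.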